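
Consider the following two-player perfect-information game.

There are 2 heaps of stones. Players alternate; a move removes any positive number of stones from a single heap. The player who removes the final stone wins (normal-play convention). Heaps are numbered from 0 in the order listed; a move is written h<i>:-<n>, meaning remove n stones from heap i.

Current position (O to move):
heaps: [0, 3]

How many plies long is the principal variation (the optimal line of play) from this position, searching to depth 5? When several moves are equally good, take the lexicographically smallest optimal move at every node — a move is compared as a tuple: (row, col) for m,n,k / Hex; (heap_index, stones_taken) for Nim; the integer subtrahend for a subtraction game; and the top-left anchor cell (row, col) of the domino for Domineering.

PV length from [(0,3)]: 1 ply

[(0,3)] O move#1: h1:-1:-1/(0,2), h1:-2:-1/(0,1), h1:-3:+1/(0,0)*
[(0,0)] end (terminal -1, X#2); searched (0,3) to 5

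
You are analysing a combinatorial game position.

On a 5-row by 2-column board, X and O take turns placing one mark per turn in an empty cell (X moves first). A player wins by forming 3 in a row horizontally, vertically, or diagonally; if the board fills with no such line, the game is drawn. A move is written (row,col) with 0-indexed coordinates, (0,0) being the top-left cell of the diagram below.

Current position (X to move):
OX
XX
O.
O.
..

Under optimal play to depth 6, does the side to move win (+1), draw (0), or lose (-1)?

ply 1, X at OX/XX/O./O./.. | (2,1)=+1→OX/XX/OX/O./..*; (3,1)=-1→OX/XX/O./OX/..; (4,0)=+0→OX/XX/O./O./X.; (4,1)=-1→OX/XX/O./O./.X
ply 2: OX/XX/OX/O./.. is terminal -1 (O); from OX/XX/O./O./.. depth 6

value(OX/XX/O./O./.., X) = +1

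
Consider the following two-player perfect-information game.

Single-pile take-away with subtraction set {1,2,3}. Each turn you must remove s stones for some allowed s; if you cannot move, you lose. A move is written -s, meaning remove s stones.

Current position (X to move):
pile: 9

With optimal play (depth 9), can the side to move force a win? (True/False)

X winning at [9]: True

[9] X move#1: -1:+1/8*, -2:-1/7, -3:-1/6
[8] O move#2: -1:-1/7*, -2:-1/6, -3:-1/5
[7] X move#3: -1:-1/6, -2:-1/5, -3:+1/4*
[4] O move#4: -1:-1/3*, -2:-1/2, -3:-1/1
[3] X move#5: -1:-1/2, -2:-1/1, -3:+1/0*
[0] end (terminal -1, O#6); searched 9 to 9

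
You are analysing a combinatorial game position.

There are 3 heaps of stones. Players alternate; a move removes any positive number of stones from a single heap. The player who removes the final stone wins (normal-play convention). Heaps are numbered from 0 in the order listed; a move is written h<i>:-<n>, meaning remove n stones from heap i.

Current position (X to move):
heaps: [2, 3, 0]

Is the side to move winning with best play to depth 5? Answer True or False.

p1 X@[(2,3,0)]: h0:-1[(1,3,0)]-1 h0:-2[(0,3,0)]-1 h1:-1[(2,2,0)]+1* h1:-2[(2,1,0)]-1 h1:-3[(2,0,0)]-1
p2 O@[(2,2,0)]: h0:-1[(1,2,0)]-1* h0:-2[(0,2,0)]-1 h1:-1[(2,1,0)]-1 h1:-2[(2,0,0)]-1
p3 X@[(1,2,0)]: h0:-1[(0,2,0)]-1 h1:-1[(1,1,0)]+1* h1:-2[(1,0,0)]-1
p4 O@[(1,1,0)]: h0:-1[(0,1,0)]-1* h1:-1[(1,0,0)]-1
p5 X@[(0,1,0)]: h1:-1[(0,0,0)]+1*
p6 O@[(0,0,0)] terminal -1; root [(2,3,0)] d5

X winning at [(2,3,0)]: True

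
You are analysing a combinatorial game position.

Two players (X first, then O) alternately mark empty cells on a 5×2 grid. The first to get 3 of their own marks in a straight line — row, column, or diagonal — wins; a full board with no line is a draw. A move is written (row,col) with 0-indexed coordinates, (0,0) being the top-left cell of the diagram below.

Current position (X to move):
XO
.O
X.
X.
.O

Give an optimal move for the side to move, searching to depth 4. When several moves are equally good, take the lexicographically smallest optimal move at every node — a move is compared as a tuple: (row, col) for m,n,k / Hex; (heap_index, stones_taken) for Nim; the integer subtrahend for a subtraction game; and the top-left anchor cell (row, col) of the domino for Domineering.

X's best at [XO/.O/X./X./.O]: (1,0)

ply 1, X at XO/.O/X./X./.O | (1,0)=+1→XO/XO/X./X./.O*; (2,1)=+1→XO/.O/XX/X./.O; (3,1)=-1→XO/.O/X./XX/.O; (4,0)=+1→XO/.O/X./X./XO
ply 2: XO/XO/X./X./.O is terminal -1 (O); from XO/.O/X./X./.O depth 4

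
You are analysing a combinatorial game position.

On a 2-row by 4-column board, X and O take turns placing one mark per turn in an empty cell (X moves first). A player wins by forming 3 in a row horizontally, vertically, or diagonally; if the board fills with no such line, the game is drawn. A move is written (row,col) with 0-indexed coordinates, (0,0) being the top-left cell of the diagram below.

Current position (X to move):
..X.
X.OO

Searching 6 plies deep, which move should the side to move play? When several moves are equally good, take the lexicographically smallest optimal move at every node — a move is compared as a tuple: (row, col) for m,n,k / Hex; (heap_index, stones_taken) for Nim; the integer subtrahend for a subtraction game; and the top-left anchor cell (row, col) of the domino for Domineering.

X's best at [..X./X.OO]: (1,1)

ply 1, X at ..X./X.OO | (0,0)=-1→X.X./X.OO; (0,1)=-1→.XX./X.OO; (0,3)=-1→..XX/X.OO; (1,1)=+0→..X./XXOO*
ply 2, O at ..X./XXOO | (0,0)=+0→O.X./XXOO*; (0,1)=+0→.OX./XXOO; (0,3)=+0→..XO/XXOO
ply 3, X at O.X./XXOO | (0,1)=+0→OXX./XXOO*; (0,3)=+0→O.XX/XXOO
ply 4, O at OXX./XXOO | (0,3)=+0→OXXO/XXOO*
ply 5: OXXO/XXOO is terminal +0 (X); from ..X./X.OO depth 6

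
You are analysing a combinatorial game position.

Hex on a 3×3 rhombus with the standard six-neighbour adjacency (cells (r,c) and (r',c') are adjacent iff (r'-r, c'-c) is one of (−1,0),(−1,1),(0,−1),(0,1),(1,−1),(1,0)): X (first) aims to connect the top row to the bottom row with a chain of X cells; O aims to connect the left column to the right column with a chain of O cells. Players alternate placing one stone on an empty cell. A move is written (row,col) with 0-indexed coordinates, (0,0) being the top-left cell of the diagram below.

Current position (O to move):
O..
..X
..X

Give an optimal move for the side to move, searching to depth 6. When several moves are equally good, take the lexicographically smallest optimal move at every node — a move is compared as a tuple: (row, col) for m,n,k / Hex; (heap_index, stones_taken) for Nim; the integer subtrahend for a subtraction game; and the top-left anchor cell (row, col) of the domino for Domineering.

p1 O@[O../..X/..X]: (0,1)[OO./..X/..X]-1 (0,2)[O.O/..X/..X]+1* (1,0)[O../O.X/..X]-1 (1,1)[O../.OX/..X]-1 (2,0)[O../..X/O.X]-1 (2,1)[O../..X/.OX]-1
p2 X@[O.O/..X/..X]: (0,1)[OXO/..X/..X]-1* (1,0)[O.O/X.X/..X]-1 (1,1)[O.O/.XX/..X]-1 (2,0)[O.O/..X/X.X]-1 (2,1)[O.O/..X/.XX]-1
p3 O@[OXO/..X/..X]: (1,0)[OXO/O.X/..X]-1 (1,1)[OXO/.OX/..X]+1* (2,0)[OXO/..X/O.X]-1 (2,1)[OXO/..X/.OX]-1
p4 X@[OXO/.OX/..X]: (1,0)[OXO/XOX/..X]-1* (2,0)[OXO/.OX/X.X]-1 (2,1)[OXO/.OX/.XX]-1
p5 O@[OXO/XOX/..X]: (2,0)[OXO/XOX/O.X]+1* (2,1)[OXO/XOX/.OX]-1
p6 X@[OXO/XOX/O.X] terminal -1; root [O../..X/..X] d6

O's best at [O../..X/..X]: (0,2)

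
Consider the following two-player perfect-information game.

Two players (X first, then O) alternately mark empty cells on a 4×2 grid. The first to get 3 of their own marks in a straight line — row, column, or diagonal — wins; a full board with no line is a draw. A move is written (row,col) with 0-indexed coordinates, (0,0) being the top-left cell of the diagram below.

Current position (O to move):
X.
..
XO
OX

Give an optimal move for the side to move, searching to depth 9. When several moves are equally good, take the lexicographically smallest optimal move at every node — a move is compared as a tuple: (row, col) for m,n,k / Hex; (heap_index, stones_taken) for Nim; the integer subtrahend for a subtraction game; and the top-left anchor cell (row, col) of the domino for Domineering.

[X./../XO/OX] O move#1: (0,1):-1/XO/../XO/OX, (1,0):+0/X./O./XO/OX*, (1,1):-1/X./.O/XO/OX
[X./O./XO/OX] X move#2: (0,1):+0/XX/O./XO/OX*, (1,1):+0/X./OX/XO/OX
[XX/O./XO/OX] O move#3: (1,1):+0/XX/OO/XO/OX*
[XX/OO/XO/OX] end (terminal +0, X#4); searched X./../XO/OX to 9

O's best at [X./../XO/OX]: (1,0)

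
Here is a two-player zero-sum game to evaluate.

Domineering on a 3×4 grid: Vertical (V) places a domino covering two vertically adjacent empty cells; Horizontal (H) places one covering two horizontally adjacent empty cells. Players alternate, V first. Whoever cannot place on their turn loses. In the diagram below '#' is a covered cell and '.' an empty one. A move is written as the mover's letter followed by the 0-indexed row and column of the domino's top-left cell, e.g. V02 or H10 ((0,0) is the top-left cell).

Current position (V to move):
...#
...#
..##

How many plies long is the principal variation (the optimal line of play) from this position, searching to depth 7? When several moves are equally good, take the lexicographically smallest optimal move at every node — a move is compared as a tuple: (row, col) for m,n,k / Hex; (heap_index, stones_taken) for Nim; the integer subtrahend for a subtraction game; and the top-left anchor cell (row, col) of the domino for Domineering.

ply 1, V at ...#/...#/..## | V00=-1→#..#/#..#/..##; V01=+1→.#.#/.#.#/..##*; V02=-1→..##/..##/..##; V10=-1→...#/#..#/#.##; V11=+1→...#/.#.#/.###
ply 2, H at .#.#/.#.#/..## | H20=-1→.#.#/.#.#/####*
ply 3, V at .#.#/.#.#/#### | V00=+1→##.#/##.#/####*; V02=+1→.###/.###/####
ply 4: ##.#/##.#/#### is terminal -1 (H); from ...#/...#/..## depth 7

PV length from [...#/...#/..##]: 3 plies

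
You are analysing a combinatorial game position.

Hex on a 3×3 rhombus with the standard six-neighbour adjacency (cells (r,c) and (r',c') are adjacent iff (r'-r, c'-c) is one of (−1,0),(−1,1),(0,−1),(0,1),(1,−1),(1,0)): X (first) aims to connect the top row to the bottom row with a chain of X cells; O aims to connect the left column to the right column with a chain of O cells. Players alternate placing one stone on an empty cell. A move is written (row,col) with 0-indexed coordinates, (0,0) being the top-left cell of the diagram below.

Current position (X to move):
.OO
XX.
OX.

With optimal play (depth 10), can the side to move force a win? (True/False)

X winning at [.OO/XX./OX.]: True

[.OO/XX./OX.] X move#1: (0,0):+1/XOO/XX./OX.*, (1,2):-1/.OO/XXX/OX., (2,2):-1/.OO/XX./OXX
[XOO/XX./OX.] end (terminal -1, O#2); searched .OO/XX./OX. to 10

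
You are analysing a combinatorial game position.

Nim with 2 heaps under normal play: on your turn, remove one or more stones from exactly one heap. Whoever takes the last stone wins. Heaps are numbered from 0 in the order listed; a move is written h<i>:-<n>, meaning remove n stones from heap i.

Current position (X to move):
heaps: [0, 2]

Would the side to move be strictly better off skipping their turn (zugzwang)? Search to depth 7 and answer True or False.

p1 X@[(0,2)]: h1:-1[(0,1)]-1 h1:-2[(0,0)]+1*
p2 O@[(0,0)] terminal -1; root [(0,2)] d7
if X skipped the turn, O would face:
~ p1 O@[(0,2)]: h1:-1[(0,1)]-1 h1:-2[(0,0)]+1*
~ p2 X@[(0,0)] terminal -1; root [(0,2)] d7
compare (X): move=+1 vs pass=-1

zugzwang((0,2), X) = False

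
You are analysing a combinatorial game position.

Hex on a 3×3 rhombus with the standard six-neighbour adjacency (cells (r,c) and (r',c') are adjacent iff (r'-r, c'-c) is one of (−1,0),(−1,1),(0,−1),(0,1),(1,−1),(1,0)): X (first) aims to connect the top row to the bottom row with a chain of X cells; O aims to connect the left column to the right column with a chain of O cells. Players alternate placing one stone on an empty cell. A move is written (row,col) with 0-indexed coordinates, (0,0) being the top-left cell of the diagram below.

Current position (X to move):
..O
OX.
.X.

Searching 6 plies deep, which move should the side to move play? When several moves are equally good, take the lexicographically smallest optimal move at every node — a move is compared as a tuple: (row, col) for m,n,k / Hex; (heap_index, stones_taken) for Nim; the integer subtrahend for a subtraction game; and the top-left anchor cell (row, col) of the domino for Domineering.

ply 1, X at ..O/OX./.X. | (0,0)=-1→X.O/OX./.X.; (0,1)=+1→.XO/OX./.X.*; (1,2)=-1→..O/OXX/.X.; (2,0)=-1→..O/OX./XX.; (2,2)=-1→..O/OX./.XX
ply 2: .XO/OX./.X. is terminal -1 (O); from ..O/OX./.X. depth 6

X's best at [..O/OX./.X.]: (0,1)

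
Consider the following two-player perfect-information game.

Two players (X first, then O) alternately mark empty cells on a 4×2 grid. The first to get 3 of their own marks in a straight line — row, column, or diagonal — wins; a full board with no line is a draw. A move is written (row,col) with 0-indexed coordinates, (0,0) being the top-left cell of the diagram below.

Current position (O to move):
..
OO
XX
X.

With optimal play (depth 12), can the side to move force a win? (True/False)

p1 O@[../OO/XX/X.]: (0,0)[O./OO/XX/X.]+0* (0,1)[.O/OO/XX/X.]+0 (3,1)[../OO/XX/XO]+0
p2 X@[O./OO/XX/X.]: (0,1)[OX/OO/XX/X.]+0* (3,1)[O./OO/XX/XX]+0
p3 O@[OX/OO/XX/X.]: (3,1)[OX/OO/XX/XO]+0*
p4 X@[OX/OO/XX/XO] terminal +0; root [../OO/XX/X.] d12

O winning at [../OO/XX/X.]: False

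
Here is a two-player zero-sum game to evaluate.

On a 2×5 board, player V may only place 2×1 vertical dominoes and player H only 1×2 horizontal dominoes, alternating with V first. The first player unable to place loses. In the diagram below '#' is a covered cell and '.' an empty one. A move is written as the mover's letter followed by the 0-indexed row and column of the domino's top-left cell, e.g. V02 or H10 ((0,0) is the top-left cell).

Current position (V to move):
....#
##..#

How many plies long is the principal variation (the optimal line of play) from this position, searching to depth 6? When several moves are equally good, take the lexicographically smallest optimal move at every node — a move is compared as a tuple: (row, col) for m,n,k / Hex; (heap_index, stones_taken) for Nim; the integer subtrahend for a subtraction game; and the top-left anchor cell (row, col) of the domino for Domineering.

PV length from [....#/##..#]: 3 plies

[....#/##..#] V move#1: V02:+1/..#.#/###.#*, V03:-1/...##/##.##
[..#.#/###.#] H move#2: H00:-1/###.#/###.#*
[###.#/###.#] V move#3: V03:+1/#####/#####*
[#####/#####] end (terminal -1, H#4); searched ....#/##..# to 6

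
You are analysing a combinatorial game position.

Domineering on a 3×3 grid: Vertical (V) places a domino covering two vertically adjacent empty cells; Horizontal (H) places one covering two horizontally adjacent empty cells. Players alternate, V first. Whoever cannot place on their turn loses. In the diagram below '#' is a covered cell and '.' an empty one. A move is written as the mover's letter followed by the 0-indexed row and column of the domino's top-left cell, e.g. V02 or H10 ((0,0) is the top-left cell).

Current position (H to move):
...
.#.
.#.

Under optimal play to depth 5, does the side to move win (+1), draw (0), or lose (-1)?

value(.../.#./.#., H) = -1

p1 H@[.../.#./.#.]: H00[##./.#./.#.]-1* H01[.##/.#./.#.]-1
p2 V@[##./.#./.#.]: V02[###/.##/.#.]+1* V10[##./##./##.]+1 V12[##./.##/.##]+1
p3 H@[###/.##/.#.] terminal -1; root [.../.#./.#.] d5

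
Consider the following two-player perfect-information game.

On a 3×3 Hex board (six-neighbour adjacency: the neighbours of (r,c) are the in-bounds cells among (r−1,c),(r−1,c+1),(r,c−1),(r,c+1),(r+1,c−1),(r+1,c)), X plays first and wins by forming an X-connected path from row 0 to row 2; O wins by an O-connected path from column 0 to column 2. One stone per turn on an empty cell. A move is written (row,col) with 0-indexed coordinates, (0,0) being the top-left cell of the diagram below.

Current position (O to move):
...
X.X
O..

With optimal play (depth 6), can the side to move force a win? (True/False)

O winning at [.../X.X/O..]: False

[.../X.X/O..] O move#1: (0,0):-1/O../X.X/O..*, (0,1):-1/.O./X.X/O.., (0,2):-1/..O/X.X/O.., (1,1):-1/.../XOX/O.., (2,1):-1/.../X.X/OO., (2,2):-1/.../X.X/O.O
[O../X.X/O..] X move#2: (0,1):+1/OX./X.X/O..*, (0,2):+1/O.X/X.X/O.., (1,1):+1/O../XXX/O.., (2,1):-1/O../X.X/OX., (2,2):-1/O../X.X/O.X
[OX./X.X/O..] O move#3: (0,2):-1/OXO/X.X/O..*, (1,1):-1/OX./XOX/O.., (2,1):-1/OX./X.X/OO., (2,2):-1/OX./X.X/O.O
[OXO/X.X/O..] X move#4: (1,1):+1/OXO/XXX/O..*, (2,1):-1/OXO/X.X/OX., (2,2):-1/OXO/X.X/O.X
[OXO/XXX/O..] O move#5: (2,1):-1/OXO/XXX/OO.*, (2,2):-1/OXO/XXX/O.O
[OXO/XXX/OO.] X move#6: (2,2):+1/OXO/XXX/OOX*
[OXO/XXX/OOX] end (terminal -1, O#7); searched .../X.X/O.. to 6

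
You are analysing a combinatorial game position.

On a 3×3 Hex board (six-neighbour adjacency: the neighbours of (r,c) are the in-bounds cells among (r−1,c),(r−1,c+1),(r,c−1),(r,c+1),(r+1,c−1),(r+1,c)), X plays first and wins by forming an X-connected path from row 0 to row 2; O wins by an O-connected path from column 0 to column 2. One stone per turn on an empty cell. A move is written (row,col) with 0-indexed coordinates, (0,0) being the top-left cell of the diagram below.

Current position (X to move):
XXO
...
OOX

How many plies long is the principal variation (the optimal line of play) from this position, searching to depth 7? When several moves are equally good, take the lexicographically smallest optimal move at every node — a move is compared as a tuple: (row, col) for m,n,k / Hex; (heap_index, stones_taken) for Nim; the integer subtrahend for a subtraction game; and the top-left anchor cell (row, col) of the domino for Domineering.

p1 X@[XXO/.../OOX]: (1,0)[XXO/X../OOX]-1* (1,1)[XXO/.X./OOX]-1 (1,2)[XXO/..X/OOX]-1
p2 O@[XXO/X../OOX]: (1,1)[XXO/XO./OOX]+1* (1,2)[XXO/X.O/OOX]+1
p3 X@[XXO/XO./OOX] terminal -1; root [XXO/.../OOX] d7

PV length from [XXO/.../OOX]: 2 plies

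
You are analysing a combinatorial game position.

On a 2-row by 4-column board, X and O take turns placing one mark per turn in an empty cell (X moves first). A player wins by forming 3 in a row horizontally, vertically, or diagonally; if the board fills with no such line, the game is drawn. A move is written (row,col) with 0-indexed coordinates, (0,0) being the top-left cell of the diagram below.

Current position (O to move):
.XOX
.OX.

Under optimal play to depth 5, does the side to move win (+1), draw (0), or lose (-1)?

value(.XOX/.OX., O) = 0

p1 O@[.XOX/.OX.]: (0,0)[OXOX/.OX.]+0* (1,0)[.XOX/OOX.]+0 (1,3)[.XOX/.OXO]+0
p2 X@[OXOX/.OX.]: (1,0)[OXOX/XOX.]+0* (1,3)[OXOX/.OXX]+0
p3 O@[OXOX/XOX.]: (1,3)[OXOX/XOXO]+0*
p4 X@[OXOX/XOXO] terminal +0; root [.XOX/.OX.] d5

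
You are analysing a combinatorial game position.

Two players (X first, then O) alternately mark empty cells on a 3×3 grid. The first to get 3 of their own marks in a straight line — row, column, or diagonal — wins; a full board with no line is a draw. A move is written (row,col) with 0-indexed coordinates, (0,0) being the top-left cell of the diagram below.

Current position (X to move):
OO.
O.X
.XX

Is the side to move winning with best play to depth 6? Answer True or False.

ply 1, X at OO./O.X/.XX | (0,2)=+1→OOX/O.X/.XX*; (1,1)=-1→OO./OXX/.XX; (2,0)=+1→OO./O.X/XXX
ply 2: OOX/O.X/.XX is terminal -1 (O); from OO./O.X/.XX depth 6

X winning at [OO./O.X/.XX]: True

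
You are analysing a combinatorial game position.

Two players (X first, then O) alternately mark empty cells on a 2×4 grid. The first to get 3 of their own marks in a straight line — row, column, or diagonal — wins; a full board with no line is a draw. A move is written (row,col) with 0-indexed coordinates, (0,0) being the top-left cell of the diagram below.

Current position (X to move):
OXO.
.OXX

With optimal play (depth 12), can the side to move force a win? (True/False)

[OXO./.OXX] X move#1: (0,3):+0/OXOX/.OXX*, (1,0):+0/OXO./XOXX
[OXOX/.OXX] O move#2: (1,0):+0/OXOX/OOXX*
[OXOX/OOXX] end (terminal +0, X#3); searched OXO./.OXX to 12

X winning at [OXO./.OXX]: False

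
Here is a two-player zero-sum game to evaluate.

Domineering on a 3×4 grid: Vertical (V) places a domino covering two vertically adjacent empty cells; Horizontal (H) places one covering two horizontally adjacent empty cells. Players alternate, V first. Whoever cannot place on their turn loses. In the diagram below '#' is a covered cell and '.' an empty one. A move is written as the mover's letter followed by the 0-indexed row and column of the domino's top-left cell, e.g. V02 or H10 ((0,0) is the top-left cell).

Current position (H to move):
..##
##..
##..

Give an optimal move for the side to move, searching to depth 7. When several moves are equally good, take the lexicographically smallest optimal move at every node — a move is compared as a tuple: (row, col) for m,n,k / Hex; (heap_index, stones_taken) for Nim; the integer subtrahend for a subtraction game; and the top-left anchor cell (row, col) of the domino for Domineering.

H's best at [..##/##../##..]: H12

ply 1, H at ..##/##../##.. | H00=-1→####/##../##..; H12=+1→..##/####/##..*; H22=+1→..##/##../####
ply 2: ..##/####/##.. is terminal -1 (V); from ..##/##../##.. depth 7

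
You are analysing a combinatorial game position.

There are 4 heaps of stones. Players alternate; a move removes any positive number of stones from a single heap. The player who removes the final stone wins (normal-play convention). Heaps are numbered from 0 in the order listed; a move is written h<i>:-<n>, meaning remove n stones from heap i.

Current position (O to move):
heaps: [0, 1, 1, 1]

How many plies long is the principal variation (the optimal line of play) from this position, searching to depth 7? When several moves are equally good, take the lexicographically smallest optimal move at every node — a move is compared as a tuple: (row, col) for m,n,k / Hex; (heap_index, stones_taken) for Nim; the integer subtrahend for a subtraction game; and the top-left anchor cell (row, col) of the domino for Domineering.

p1 O@[(0,1,1,1)]: h1:-1[(0,0,1,1)]+1* h2:-1[(0,1,0,1)]+1 h3:-1[(0,1,1,0)]+1
p2 X@[(0,0,1,1)]: h2:-1[(0,0,0,1)]-1* h3:-1[(0,0,1,0)]-1
p3 O@[(0,0,0,1)]: h3:-1[(0,0,0,0)]+1*
p4 X@[(0,0,0,0)] terminal -1; root [(0,1,1,1)] d7

PV length from [(0,1,1,1)]: 3 plies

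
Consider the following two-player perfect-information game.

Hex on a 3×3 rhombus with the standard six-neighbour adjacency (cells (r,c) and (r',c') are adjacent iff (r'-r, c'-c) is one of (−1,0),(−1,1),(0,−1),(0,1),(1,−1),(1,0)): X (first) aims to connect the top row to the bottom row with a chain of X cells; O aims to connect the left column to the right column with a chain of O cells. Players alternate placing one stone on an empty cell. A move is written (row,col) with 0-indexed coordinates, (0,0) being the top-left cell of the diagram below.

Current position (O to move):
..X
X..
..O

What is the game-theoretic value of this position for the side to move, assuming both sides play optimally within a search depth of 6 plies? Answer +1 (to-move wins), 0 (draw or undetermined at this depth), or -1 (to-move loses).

[..X/X../..O] O move#1: (0,0):-1/O.X/X../..O*, (0,1):-1/.OX/X../..O, (1,1):-1/..X/XO./..O, (1,2):-1/..X/X.O/..O, (2,0):-1/..X/X../O.O, (2,1):-1/..X/X../.OO
[O.X/X../..O] X move#2: (0,1):+1/OXX/X../..O*, (1,1):+1/O.X/XX./..O, (1,2):+1/O.X/X.X/..O, (2,0):+1/O.X/X../X.O, (2,1):+1/O.X/X../.XO
[OXX/X../..O] O move#3: (1,1):-1/OXX/XO./..O*, (1,2):-1/OXX/X.O/..O, (2,0):-1/OXX/X../O.O, (2,1):-1/OXX/X../.OO
[OXX/XO./..O] X move#4: (1,2):+1/OXX/XOX/..O*, (2,0):+1/OXX/XO./X.O, (2,1):+1/OXX/XO./.XO
[OXX/XOX/..O] O move#5: (2,0):-1/OXX/XOX/O.O*, (2,1):-1/OXX/XOX/.OO
[OXX/XOX/O.O] X move#6: (2,1):+1/OXX/XOX/OXO*
[OXX/XOX/OXO] end (terminal -1, O#7); searched ..X/X../..O to 6

value(..X/X../..O, O) = -1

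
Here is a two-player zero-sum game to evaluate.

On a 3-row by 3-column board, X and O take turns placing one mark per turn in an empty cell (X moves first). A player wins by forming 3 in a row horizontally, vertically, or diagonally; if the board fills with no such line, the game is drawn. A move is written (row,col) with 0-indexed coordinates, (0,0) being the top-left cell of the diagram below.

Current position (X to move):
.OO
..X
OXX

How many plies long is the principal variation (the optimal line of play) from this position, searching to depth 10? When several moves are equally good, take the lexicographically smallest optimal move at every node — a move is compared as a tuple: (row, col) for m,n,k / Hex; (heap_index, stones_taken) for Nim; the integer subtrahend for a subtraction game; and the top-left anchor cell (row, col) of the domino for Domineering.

[.OO/..X/OXX] X move#1: (0,0):-1/XOO/..X/OXX*, (1,0):-1/.OO/X.X/OXX, (1,1):-1/.OO/.XX/OXX
[XOO/..X/OXX] O move#2: (1,0):-1/XOO/O.X/OXX, (1,1):+1/XOO/.OX/OXX*
[XOO/.OX/OXX] end (terminal -1, X#3); searched .OO/..X/OXX to 10

PV length from [.OO/..X/OXX]: 2 plies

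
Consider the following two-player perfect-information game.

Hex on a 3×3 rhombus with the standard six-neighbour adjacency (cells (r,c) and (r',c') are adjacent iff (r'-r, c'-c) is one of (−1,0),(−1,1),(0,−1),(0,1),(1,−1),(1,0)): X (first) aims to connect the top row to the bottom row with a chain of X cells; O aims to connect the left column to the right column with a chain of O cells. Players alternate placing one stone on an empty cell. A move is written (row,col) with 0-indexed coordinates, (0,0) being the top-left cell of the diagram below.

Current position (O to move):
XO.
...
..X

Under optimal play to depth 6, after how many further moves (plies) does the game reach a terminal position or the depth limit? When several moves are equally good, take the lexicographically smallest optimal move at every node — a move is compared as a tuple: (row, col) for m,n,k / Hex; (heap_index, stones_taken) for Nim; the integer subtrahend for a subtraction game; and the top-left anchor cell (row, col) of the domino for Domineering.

[XO./.../..X] O move#1: (0,2):-1/XOO/.../..X, (1,0):-1/XO./O../..X, (1,1):+1/XO./.O./..X*, (1,2):-1/XO./..O/..X, (2,0):-1/XO./.../O.X, (2,1):-1/XO./.../.OX
[XO./.O./..X] X move#2: (0,2):-1/XOX/.O./..X*, (1,0):-1/XO./XO./..X, (1,2):-1/XO./.OX/..X, (2,0):-1/XO./.O./X.X, (2,1):-1/XO./.O./.XX
[XOX/.O./..X] O move#3: (1,0):-1/XOX/OO./..X, (1,2):+1/XOX/.OO/..X*, (2,0):-1/XOX/.O./O.X, (2,1):-1/XOX/.O./.OX
[XOX/.OO/..X] X move#4: (1,0):-1/XOX/XOO/..X*, (2,0):-1/XOX/.OO/X.X, (2,1):-1/XOX/.OO/.XX
[XOX/XOO/..X] O move#5: (2,0):+1/XOX/XOO/O.X*, (2,1):-1/XOX/XOO/.OX
[XOX/XOO/O.X] end (terminal -1, X#6); searched XO./.../..X to 6

PV length from [XO./.../..X]: 5 plies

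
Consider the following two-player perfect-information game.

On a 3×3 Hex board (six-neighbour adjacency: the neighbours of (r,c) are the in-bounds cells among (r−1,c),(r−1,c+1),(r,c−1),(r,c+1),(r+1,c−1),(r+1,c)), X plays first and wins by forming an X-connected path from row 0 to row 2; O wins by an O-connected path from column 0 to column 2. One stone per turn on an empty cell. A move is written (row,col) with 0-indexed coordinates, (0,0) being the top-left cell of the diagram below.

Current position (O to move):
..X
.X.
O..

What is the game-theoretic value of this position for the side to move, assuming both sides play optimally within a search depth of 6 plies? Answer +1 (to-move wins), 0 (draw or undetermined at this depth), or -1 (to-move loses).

[..X/.X./O..] O move#1: (0,0):-1/O.X/.X./O.., (0,1):-1/.OX/.X./O.., (1,0):-1/..X/OX./O.., (1,2):-1/..X/.XO/O.., (2,1):+1/..X/.X./OO.*, (2,2):-1/..X/.X./O.O
[..X/.X./OO.] X move#2: (0,0):-1/X.X/.X./OO.*, (0,1):-1/.XX/.X./OO., (1,0):-1/..X/XX./OO., (1,2):-1/..X/.XX/OO., (2,2):-1/..X/.X./OOX
[X.X/.X./OO.] O move#3: (0,1):+1/XOX/.X./OO.*, (1,0):+1/X.X/OX./OO., (1,2):+1/X.X/.XO/OO., (2,2):+1/X.X/.X./OOO
[XOX/.X./OO.] X move#4: (1,0):-1/XOX/XX./OO.*, (1,2):-1/XOX/.XX/OO., (2,2):-1/XOX/.X./OOX
[XOX/XX./OO.] O move#5: (1,2):+1/XOX/XXO/OO.*, (2,2):+1/XOX/XX./OOO
[XOX/XXO/OO.] end (terminal -1, X#6); searched ..X/.X./O.. to 6

value(..X/.X./O.., O) = +1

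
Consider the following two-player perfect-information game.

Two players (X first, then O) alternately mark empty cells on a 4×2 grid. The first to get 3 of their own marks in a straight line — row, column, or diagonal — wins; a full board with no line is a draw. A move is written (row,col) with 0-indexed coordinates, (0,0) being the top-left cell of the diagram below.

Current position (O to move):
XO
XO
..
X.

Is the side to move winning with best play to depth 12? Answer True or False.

O winning at [XO/XO/../X.]: True

p1 O@[XO/XO/../X.]: (2,0)[XO/XO/O./X.]+0 (2,1)[XO/XO/.O/X.]+1* (3,1)[XO/XO/../XO]-1
p2 X@[XO/XO/.O/X.] terminal -1; root [XO/XO/../X.] d12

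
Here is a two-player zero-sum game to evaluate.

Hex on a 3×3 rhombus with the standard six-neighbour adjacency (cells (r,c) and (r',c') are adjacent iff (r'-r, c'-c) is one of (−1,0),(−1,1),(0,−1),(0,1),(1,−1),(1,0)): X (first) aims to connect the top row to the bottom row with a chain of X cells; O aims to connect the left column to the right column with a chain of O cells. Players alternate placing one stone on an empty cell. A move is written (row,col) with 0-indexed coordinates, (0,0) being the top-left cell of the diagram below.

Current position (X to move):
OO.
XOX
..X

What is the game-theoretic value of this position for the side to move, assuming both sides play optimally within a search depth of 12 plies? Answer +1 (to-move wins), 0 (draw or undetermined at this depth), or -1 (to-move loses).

ply 1, X at OO./XOX/..X | (0,2)=+1→OOX/XOX/..X*; (2,0)=-1→OO./XOX/X.X; (2,1)=-1→OO./XOX/.XX
ply 2: OOX/XOX/..X is terminal -1 (O); from OO./XOX/..X depth 12

value(OO./XOX/..X, X) = +1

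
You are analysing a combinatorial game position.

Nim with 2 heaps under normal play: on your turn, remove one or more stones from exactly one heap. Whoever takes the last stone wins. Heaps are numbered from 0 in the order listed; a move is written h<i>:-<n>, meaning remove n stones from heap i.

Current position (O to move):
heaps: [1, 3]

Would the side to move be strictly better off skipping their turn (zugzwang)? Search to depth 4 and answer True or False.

zugzwang((1,3), O) = False

[(1,3)] O move#1: h0:-1:-1/(0,3), h1:-1:-1/(1,2), h1:-2:+1/(1,1)*, h1:-3:-1/(1,0)
[(1,1)] X move#2: h0:-1:-1/(0,1)*, h1:-1:-1/(1,0)
[(0,1)] O move#3: h1:-1:+1/(0,0)*
[(0,0)] end (terminal -1, X#4); searched (1,3) to 4
if O skipped the turn, X would face:
~ [(1,3)] X move#1: h0:-1:-1/(0,3), h1:-1:-1/(1,2), h1:-2:+1/(1,1)*, h1:-3:-1/(1,0)
~ [(1,1)] O move#2: h0:-1:-1/(0,1)*, h1:-1:-1/(1,0)
~ [(0,1)] X move#3: h1:-1:+1/(0,0)*
~ [(0,0)] end (terminal -1, O#4); searched (1,3) to 4
compare (O): move=+1 vs pass=-1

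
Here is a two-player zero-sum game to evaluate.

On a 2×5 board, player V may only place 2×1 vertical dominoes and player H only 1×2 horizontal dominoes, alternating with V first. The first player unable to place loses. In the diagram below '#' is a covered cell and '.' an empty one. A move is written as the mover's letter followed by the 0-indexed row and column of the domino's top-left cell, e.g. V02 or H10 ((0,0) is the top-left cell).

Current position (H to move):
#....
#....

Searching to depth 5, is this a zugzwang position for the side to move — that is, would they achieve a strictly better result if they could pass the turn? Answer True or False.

zugzwang(#..../#...., H) = False

p1 H@[#..../#....]: H01[###../#....]-1 H02[#.##./#....]+1* H03[#..##/#....]-1 H11[#..../###..]-1 H12[#..../#.##.]+1 H13[#..../#..##]-1
p2 V@[#.##./#....]: V01[####./##...]-1* V04[#.###/#...#]-1
p3 H@[####./##...]: H12[####./####.]-1 H13[####./##.##]+1*
p4 V@[####./##.##] terminal -1; root [#..../#....] d5
pass branch (V moves first from the same position):
  | p1 V@[#..../#....]: V01[##.../##...]-1* V02[#.#../#.#..]-1 V03[#..#./#..#.]-1 V04[#...#/#...#]-1
  | p2 H@[##.../##...]: H02[####./##...]+1* H03[##.##/##...]+1 H12[##.../####.]+1 H13[##.../##.##]+1
  | p3 V@[####./##...]: V04[#####/##..#]-1*
  | p4 H@[#####/##..#]: H12[#####/#####]+1*
  | p5 V@[#####/#####] terminal -1; root [#..../#....] d5
H moving scores +1; H passing scores +1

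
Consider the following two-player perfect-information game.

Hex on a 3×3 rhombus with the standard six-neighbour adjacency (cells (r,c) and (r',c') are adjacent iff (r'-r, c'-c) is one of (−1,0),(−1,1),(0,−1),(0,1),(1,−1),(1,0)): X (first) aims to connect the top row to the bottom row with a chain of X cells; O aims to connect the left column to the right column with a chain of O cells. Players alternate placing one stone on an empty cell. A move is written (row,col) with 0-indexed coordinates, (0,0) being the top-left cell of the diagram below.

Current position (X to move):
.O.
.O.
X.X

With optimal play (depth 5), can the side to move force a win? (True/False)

X winning at [.O./.O./X.X]: False

ply 1, X at .O./.O./X.X | (0,0)=-1→XO./.O./X.X*; (0,2)=-1→.OX/.O./X.X; (1,0)=-1→.O./XO./X.X; (1,2)=-1→.O./.OX/X.X; (2,1)=-1→.O./.O./XXX
ply 2, O at XO./.O./X.X | (0,2)=-1→XOO/.O./X.X; (1,0)=+1→XO./OO./X.X*; (1,2)=-1→XO./.OO/X.X; (2,1)=-1→XO./.O./XOX
ply 3, X at XO./OO./X.X | (0,2)=-1→XOX/OO./X.X*; (1,2)=-1→XO./OOX/X.X; (2,1)=-1→XO./OO./XXX
ply 4, O at XOX/OO./X.X | (1,2)=+1→XOX/OOO/X.X*; (2,1)=-1→XOX/OO./XOX
ply 5: XOX/OOO/X.X is terminal -1 (X); from .O./.O./X.X depth 5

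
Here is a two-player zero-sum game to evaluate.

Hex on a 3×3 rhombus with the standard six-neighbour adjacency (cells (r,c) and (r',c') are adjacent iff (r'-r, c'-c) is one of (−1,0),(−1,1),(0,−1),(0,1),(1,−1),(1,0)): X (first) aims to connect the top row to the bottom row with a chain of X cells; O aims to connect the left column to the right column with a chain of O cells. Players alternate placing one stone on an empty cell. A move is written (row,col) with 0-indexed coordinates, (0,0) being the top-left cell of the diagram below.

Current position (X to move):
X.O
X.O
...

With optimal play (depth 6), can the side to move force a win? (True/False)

X winning at [X.O/X.O/...]: True

ply 1, X at X.O/X.O/... | (0,1)=-1→XXO/X.O/...; (1,1)=+1→X.O/XXO/...*; (2,0)=+1→X.O/X.O/X..; (2,1)=+1→X.O/X.O/.X.; (2,2)=-1→X.O/X.O/..X
ply 2, O at X.O/XXO/... | (0,1)=-1→XOO/XXO/...*; (2,0)=-1→X.O/XXO/O..; (2,1)=-1→X.O/XXO/.O.; (2,2)=-1→X.O/XXO/..O
ply 3, X at XOO/XXO/... | (2,0)=+1→XOO/XXO/X..*; (2,1)=+1→XOO/XXO/.X.; (2,2)=+1→XOO/XXO/..X
ply 4: XOO/XXO/X.. is terminal -1 (O); from X.O/X.O/... depth 6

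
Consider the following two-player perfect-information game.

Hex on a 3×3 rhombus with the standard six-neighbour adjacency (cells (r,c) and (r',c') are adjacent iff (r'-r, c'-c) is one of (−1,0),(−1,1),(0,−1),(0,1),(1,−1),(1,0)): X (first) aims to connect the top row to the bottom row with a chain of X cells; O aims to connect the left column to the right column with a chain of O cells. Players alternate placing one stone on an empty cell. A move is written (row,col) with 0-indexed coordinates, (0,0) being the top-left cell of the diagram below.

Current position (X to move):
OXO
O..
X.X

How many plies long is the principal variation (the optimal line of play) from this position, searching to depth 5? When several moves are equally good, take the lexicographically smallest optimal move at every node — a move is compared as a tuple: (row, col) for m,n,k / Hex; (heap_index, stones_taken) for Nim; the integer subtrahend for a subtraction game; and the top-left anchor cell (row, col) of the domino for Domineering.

[OXO/O../X.X] X move#1: (1,1):+1/OXO/OX./X.X*, (1,2):-1/OXO/O.X/X.X, (2,1):-1/OXO/O../XXX
[OXO/OX./X.X] end (terminal -1, O#2); searched OXO/O../X.X to 5

PV length from [OXO/O../X.X]: 1 ply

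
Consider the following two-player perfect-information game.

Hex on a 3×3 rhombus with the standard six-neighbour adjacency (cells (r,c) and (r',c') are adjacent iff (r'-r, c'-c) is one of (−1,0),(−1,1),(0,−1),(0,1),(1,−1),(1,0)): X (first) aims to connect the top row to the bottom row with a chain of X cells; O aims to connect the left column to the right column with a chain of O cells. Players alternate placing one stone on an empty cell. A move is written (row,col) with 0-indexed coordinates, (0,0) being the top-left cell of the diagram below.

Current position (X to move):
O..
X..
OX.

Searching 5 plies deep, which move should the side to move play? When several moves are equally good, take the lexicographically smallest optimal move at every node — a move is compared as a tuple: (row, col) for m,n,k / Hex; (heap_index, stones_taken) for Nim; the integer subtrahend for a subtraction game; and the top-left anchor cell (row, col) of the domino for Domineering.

X's best at [O../X../OX.]: (0,2)

ply 1, X at O../X../OX. | (0,1)=-1→OX./X../OX.; (0,2)=+1→O.X/X../OX.*; (1,1)=+1→O../XX./OX.; (1,2)=-1→O../X.X/OX.; (2,2)=-1→O../X../OXX
ply 2, O at O.X/X../OX. | (0,1)=-1→OOX/X../OX.*; (1,1)=-1→O.X/XO./OX.; (1,2)=-1→O.X/X.O/OX.; (2,2)=-1→O.X/X../OXO
ply 3, X at OOX/X../OX. | (1,1)=+1→OOX/XX./OX.*; (1,2)=+1→OOX/X.X/OX.; (2,2)=+1→OOX/X../OXX
ply 4: OOX/XX./OX. is terminal -1 (O); from O../X../OX. depth 5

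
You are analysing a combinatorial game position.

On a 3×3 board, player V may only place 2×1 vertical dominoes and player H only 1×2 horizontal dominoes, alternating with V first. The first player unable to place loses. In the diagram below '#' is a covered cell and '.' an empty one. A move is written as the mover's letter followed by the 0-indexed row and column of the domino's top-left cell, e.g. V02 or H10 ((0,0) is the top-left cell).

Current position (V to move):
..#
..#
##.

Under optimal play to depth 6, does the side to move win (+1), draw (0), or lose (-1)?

value(..#/..#/##., V) = +1

ply 1, V at ..#/..#/##. | V00=+1→#.#/#.#/##.*; V01=+1→.##/.##/##.
ply 2: #.#/#.#/##. is terminal -1 (H); from ..#/..#/##. depth 6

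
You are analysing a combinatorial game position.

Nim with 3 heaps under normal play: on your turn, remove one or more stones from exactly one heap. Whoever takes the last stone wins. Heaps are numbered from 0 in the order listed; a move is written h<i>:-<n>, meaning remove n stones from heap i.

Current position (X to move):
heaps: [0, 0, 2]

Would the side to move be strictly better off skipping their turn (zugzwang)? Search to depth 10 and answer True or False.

zugzwang((0,0,2), X) = False

[(0,0,2)] X move#1: h2:-1:-1/(0,0,1), h2:-2:+1/(0,0,0)*
[(0,0,0)] end (terminal -1, O#2); searched (0,0,2) to 10
if X skipped the turn, O would face:
~ [(0,0,2)] O move#1: h2:-1:-1/(0,0,1), h2:-2:+1/(0,0,0)*
~ [(0,0,0)] end (terminal -1, X#2); searched (0,0,2) to 10
compare (X): move=+1 vs pass=-1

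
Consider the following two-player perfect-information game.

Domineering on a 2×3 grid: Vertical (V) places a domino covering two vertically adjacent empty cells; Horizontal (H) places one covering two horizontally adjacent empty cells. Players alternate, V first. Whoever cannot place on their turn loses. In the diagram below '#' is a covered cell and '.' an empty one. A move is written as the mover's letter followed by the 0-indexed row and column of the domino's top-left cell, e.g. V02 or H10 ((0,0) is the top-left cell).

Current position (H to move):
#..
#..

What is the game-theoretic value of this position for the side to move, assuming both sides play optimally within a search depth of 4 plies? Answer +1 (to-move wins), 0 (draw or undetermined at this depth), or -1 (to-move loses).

ply 1, H at #../#.. | H01=+1→###/#..*; H11=+1→#../###
ply 2: ###/#.. is terminal -1 (V); from #../#.. depth 4

value(#../#.., H) = +1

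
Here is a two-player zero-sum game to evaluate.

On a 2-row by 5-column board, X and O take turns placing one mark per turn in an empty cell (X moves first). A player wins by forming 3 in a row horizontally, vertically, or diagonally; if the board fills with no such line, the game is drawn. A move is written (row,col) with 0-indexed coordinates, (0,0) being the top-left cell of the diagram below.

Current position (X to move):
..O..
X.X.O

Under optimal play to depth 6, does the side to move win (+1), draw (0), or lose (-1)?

p1 X@[..O../X.X.O]: (0,0)[X.O../X.X.O]+0 (0,1)[.XO../X.X.O]+0 (0,3)[..OX./X.X.O]+0 (0,4)[..O.X/X.X.O]+0 (1,1)[..O../XXX.O]+1* (1,3)[..O../X.XXO]+0
p2 O@[..O../XXX.O] terminal -1; root [..O../X.X.O] d6

value(..O../X.X.O, X) = +1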